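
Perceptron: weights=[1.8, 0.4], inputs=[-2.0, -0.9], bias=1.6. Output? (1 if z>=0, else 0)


z = w . x + b
= 1.8*-2.0 + 0.4*-0.9 + 1.6
= -3.6 + -0.36 + 1.6
= -3.96 + 1.6
= -2.36
Since z = -2.36 < 0, output = 0

0


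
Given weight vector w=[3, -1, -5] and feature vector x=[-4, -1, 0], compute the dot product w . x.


Element-wise products:
3 * -4 = -12
-1 * -1 = 1
-5 * 0 = 0
Sum = -12 + 1 + 0
= -11

-11


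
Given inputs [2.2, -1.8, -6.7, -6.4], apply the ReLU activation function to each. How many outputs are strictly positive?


ReLU(x) = max(0, x) for each element:
ReLU(2.2) = 2.2
ReLU(-1.8) = 0
ReLU(-6.7) = 0
ReLU(-6.4) = 0
Active neurons (>0): 1

1


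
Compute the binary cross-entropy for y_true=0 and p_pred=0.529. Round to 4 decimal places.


For y=0: Loss = -log(1-p)
= -log(1 - 0.529)
= -log(0.471)
= -(-0.7529)
= 0.7529

0.7529


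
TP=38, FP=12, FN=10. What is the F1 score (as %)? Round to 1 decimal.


Precision = TP / (TP + FP) = 38 / 50 = 0.76
Recall = TP / (TP + FN) = 38 / 48 = 0.7917
F1 = 2 * P * R / (P + R)
= 2 * 0.76 * 0.7917 / (0.76 + 0.7917)
= 1.2033 / 1.5517
= 0.7755
As percentage: 77.6%

77.6


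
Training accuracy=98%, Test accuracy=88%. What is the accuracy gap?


Gap = train_accuracy - test_accuracy
= 98 - 88
= 10%
This moderate gap may indicate mild overfitting.

10


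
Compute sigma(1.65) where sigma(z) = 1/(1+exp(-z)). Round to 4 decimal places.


sigmoid(z) = 1 / (1 + exp(-z))
exp(-(1.65)) = exp(-1.65) = 0.192
1 + 0.192 = 1.1921
1 / 1.1921 = 0.8389

0.8389


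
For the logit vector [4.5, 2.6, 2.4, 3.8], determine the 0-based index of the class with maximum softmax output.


Softmax is a monotonic transformation, so it preserves the argmax.
We need to find the index of the maximum logit.
Index 0: 4.5
Index 1: 2.6
Index 2: 2.4
Index 3: 3.8
Maximum logit = 4.5 at index 0

0


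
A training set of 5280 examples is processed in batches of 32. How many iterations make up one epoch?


Iterations per epoch = dataset_size / batch_size
= 5280 / 32
= 165

165


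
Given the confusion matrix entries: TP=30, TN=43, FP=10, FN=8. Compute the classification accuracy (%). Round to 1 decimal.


Accuracy = (TP + TN) / (TP + TN + FP + FN) * 100
= (30 + 43) / (30 + 43 + 10 + 8)
= 73 / 91
= 0.8022
= 80.2%

80.2


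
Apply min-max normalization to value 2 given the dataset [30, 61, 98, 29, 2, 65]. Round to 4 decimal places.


Min = 2, Max = 98
Range = 98 - 2 = 96
Scaled = (x - min) / (max - min)
= (2 - 2) / 96
= 0 / 96
= 0.0000

0.0000


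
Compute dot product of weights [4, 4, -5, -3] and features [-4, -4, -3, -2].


Element-wise products:
4 * -4 = -16
4 * -4 = -16
-5 * -3 = 15
-3 * -2 = 6
Sum = -16 + -16 + 15 + 6
= -11

-11


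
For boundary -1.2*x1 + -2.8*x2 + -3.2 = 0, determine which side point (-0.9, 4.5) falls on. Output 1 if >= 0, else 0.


Compute -1.2 * -0.9 + -2.8 * 4.5 + -3.2
= 1.08 + -12.6 + -3.2
= -14.72
Since -14.72 < 0, the point is on the negative side.

0


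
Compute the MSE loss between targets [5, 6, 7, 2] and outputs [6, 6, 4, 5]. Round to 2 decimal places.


Differences: [-1, 0, 3, -3]
Squared errors: [1, 0, 9, 9]
Sum of squared errors = 19
MSE = 19 / 4 = 4.75

4.75


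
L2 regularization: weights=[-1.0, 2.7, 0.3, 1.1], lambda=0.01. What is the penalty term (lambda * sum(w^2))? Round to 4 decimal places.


Squaring each weight:
(-1.0)^2 = 1.0
2.7^2 = 7.29
0.3^2 = 0.09
1.1^2 = 1.21
Sum of squares = 9.59
Penalty = 0.01 * 9.59 = 0.0959

0.0959


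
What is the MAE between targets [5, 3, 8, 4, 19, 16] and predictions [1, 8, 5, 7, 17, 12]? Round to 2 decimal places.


Absolute errors: [4, 5, 3, 3, 2, 4]
Sum of absolute errors = 21
MAE = 21 / 6 = 3.50

3.50


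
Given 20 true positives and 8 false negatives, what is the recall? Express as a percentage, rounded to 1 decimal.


Recall = TP / (TP + FN) * 100
= 20 / (20 + 8)
= 20 / 28
= 0.7143
= 71.4%

71.4


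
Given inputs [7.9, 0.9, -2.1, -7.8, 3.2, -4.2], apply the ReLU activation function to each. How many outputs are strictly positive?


ReLU(x) = max(0, x) for each element:
ReLU(7.9) = 7.9
ReLU(0.9) = 0.9
ReLU(-2.1) = 0
ReLU(-7.8) = 0
ReLU(3.2) = 3.2
ReLU(-4.2) = 0
Active neurons (>0): 3

3


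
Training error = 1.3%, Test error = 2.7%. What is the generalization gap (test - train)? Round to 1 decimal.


Generalization gap = test_error - train_error
= 2.7 - 1.3
= 1.4%
A small gap suggests good generalization.

1.4


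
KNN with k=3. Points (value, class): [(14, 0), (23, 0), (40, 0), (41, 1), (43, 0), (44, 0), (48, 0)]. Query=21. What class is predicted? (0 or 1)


Distances from query 21:
Point 23 (class 0): distance = 2
Point 14 (class 0): distance = 7
Point 40 (class 0): distance = 19
K=3 nearest neighbors: classes = [0, 0, 0]
Votes for class 1: 0 / 3
Majority vote => class 0

0


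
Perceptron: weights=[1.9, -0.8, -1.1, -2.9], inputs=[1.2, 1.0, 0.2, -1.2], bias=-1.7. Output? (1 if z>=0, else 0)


z = w . x + b
= 1.9*1.2 + -0.8*1.0 + -1.1*0.2 + -2.9*-1.2 + -1.7
= 2.28 + -0.8 + -0.22 + 3.48 + -1.7
= 4.74 + -1.7
= 3.04
Since z = 3.04 >= 0, output = 1

1


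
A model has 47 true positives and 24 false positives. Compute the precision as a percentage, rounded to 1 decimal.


Precision = TP / (TP + FP) * 100
= 47 / (47 + 24)
= 47 / 71
= 0.662
= 66.2%

66.2


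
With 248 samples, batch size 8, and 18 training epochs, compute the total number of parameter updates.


Iterations per epoch = 248 / 8 = 31
Total updates = iterations_per_epoch * epochs
= 31 * 18
= 558

558


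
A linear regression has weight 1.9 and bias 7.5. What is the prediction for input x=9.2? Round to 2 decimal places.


y = 1.9 * 9.2 + (7.5)
= 17.48 + (7.5)
= 24.98

24.98


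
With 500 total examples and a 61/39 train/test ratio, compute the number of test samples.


Train samples = 500 * 61% = 305
Test samples = 500 - 305
= 195

195


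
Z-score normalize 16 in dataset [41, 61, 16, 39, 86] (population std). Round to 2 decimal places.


Mean = (41 + 61 + 16 + 39 + 86) / 5 = 48.6
Variance = sum((x_i - mean)^2) / n = 553.04
Std = sqrt(553.04) = 23.5168
Z = (x - mean) / std
= (16 - 48.6) / 23.5168
= -32.6 / 23.5168
= -1.39

-1.39


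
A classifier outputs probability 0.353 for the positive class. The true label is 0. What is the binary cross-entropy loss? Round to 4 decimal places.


For y=0: Loss = -log(1-p)
= -log(1 - 0.353)
= -log(0.647)
= -(-0.4354)
= 0.4354

0.4354


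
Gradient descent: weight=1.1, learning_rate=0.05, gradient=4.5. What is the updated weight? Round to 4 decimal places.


w_new = w_old - lr * gradient
= 1.1 - 0.05 * 4.5
= 1.1 - (0.225)
= 0.8750

0.8750


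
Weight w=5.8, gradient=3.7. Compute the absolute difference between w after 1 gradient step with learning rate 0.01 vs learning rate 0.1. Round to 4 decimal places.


With lr=0.01: w_new = 5.8 - 0.01 * 3.7 = 5.763
With lr=0.1: w_new = 5.8 - 0.1 * 3.7 = 5.43
Absolute difference = |5.763 - 5.43|
= 0.3330

0.3330


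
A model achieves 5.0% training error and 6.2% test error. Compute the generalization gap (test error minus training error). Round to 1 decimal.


Generalization gap = test_error - train_error
= 6.2 - 5.0
= 1.2%
A small gap suggests good generalization.

1.2


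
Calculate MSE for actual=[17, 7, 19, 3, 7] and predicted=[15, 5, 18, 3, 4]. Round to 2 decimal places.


Differences: [2, 2, 1, 0, 3]
Squared errors: [4, 4, 1, 0, 9]
Sum of squared errors = 18
MSE = 18 / 5 = 3.60

3.60


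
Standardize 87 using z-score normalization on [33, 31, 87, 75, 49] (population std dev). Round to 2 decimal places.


Mean = (33 + 31 + 87 + 75 + 49) / 5 = 55.0
Variance = sum((x_i - mean)^2) / n = 504.0
Std = sqrt(504.0) = 22.4499
Z = (x - mean) / std
= (87 - 55.0) / 22.4499
= 32.0 / 22.4499
= 1.43

1.43


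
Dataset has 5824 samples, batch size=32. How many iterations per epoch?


Iterations per epoch = dataset_size / batch_size
= 5824 / 32
= 182

182


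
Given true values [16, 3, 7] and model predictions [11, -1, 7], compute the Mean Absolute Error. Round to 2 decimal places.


Absolute errors: [5, 4, 0]
Sum of absolute errors = 9
MAE = 9 / 3 = 3.00

3.00


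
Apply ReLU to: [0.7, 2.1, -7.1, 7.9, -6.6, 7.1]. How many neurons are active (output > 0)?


ReLU(x) = max(0, x) for each element:
ReLU(0.7) = 0.7
ReLU(2.1) = 2.1
ReLU(-7.1) = 0
ReLU(7.9) = 7.9
ReLU(-6.6) = 0
ReLU(7.1) = 7.1
Active neurons (>0): 4

4


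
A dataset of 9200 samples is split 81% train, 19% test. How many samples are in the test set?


Train samples = 9200 * 81% = 7452
Test samples = 9200 - 7452
= 1748

1748


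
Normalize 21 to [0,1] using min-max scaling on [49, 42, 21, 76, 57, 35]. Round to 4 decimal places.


Min = 21, Max = 76
Range = 76 - 21 = 55
Scaled = (x - min) / (max - min)
= (21 - 21) / 55
= 0 / 55
= 0.0000

0.0000


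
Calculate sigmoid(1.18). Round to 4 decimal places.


sigmoid(z) = 1 / (1 + exp(-z))
exp(-(1.18)) = exp(-1.18) = 0.3073
1 + 0.3073 = 1.3073
1 / 1.3073 = 0.7649

0.7649


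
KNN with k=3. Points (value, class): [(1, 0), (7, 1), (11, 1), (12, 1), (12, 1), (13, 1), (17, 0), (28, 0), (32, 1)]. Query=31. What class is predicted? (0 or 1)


Distances from query 31:
Point 32 (class 1): distance = 1
Point 28 (class 0): distance = 3
Point 17 (class 0): distance = 14
K=3 nearest neighbors: classes = [1, 0, 0]
Votes for class 1: 1 / 3
Majority vote => class 0

0


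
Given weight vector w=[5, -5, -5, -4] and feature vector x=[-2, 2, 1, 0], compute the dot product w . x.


Element-wise products:
5 * -2 = -10
-5 * 2 = -10
-5 * 1 = -5
-4 * 0 = 0
Sum = -10 + -10 + -5 + 0
= -25

-25


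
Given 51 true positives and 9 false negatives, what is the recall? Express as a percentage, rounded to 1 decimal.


Recall = TP / (TP + FN) * 100
= 51 / (51 + 9)
= 51 / 60
= 0.85
= 85.0%

85.0


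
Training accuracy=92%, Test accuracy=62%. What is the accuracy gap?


Gap = train_accuracy - test_accuracy
= 92 - 62
= 30%
This large gap strongly indicates overfitting.

30


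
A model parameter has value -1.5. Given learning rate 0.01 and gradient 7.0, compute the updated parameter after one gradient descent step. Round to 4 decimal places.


w_new = w_old - lr * gradient
= -1.5 - 0.01 * 7.0
= -1.5 - (0.07)
= -1.5700

-1.5700


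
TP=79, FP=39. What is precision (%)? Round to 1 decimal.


Precision = TP / (TP + FP) * 100
= 79 / (79 + 39)
= 79 / 118
= 0.6695
= 66.9%

66.9


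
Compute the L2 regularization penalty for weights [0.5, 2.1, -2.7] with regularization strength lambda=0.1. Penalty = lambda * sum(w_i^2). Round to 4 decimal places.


Squaring each weight:
0.5^2 = 0.25
2.1^2 = 4.41
(-2.7)^2 = 7.29
Sum of squares = 11.95
Penalty = 0.1 * 11.95 = 1.1950

1.1950


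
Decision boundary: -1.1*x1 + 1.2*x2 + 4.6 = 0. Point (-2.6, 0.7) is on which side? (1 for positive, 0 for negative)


Compute -1.1 * -2.6 + 1.2 * 0.7 + 4.6
= 2.86 + 0.84 + 4.6
= 8.3
Since 8.3 >= 0, the point is on the positive side.

1


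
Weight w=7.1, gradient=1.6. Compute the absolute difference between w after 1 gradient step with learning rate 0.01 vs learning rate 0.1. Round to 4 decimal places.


With lr=0.01: w_new = 7.1 - 0.01 * 1.6 = 7.084
With lr=0.1: w_new = 7.1 - 0.1 * 1.6 = 6.94
Absolute difference = |7.084 - 6.94|
= 0.1440

0.1440


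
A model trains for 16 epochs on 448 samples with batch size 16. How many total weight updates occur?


Iterations per epoch = 448 / 16 = 28
Total updates = iterations_per_epoch * epochs
= 28 * 16
= 448

448


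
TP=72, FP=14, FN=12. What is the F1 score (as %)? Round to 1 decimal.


Precision = TP / (TP + FP) = 72 / 86 = 0.8372
Recall = TP / (TP + FN) = 72 / 84 = 0.8571
F1 = 2 * P * R / (P + R)
= 2 * 0.8372 * 0.8571 / (0.8372 + 0.8571)
= 1.4352 / 1.6944
= 0.8471
As percentage: 84.7%

84.7


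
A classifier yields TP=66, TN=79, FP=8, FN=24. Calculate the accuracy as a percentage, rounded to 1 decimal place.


Accuracy = (TP + TN) / (TP + TN + FP + FN) * 100
= (66 + 79) / (66 + 79 + 8 + 24)
= 145 / 177
= 0.8192
= 81.9%

81.9


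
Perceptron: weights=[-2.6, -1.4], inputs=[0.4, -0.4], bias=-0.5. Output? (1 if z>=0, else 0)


z = w . x + b
= -2.6*0.4 + -1.4*-0.4 + -0.5
= -1.04 + 0.56 + -0.5
= -0.48 + -0.5
= -0.98
Since z = -0.98 < 0, output = 0

0


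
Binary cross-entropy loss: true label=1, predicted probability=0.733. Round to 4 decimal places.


For y=1: Loss = -log(p)
= -log(0.733)
= -(-0.3106)
= 0.3106

0.3106


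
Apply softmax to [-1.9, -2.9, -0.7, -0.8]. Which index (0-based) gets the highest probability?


Softmax is a monotonic transformation, so it preserves the argmax.
We need to find the index of the maximum logit.
Index 0: -1.9
Index 1: -2.9
Index 2: -0.7
Index 3: -0.8
Maximum logit = -0.7 at index 2

2


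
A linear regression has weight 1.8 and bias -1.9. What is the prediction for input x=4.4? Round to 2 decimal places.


y = 1.8 * 4.4 + (-1.9)
= 7.92 + (-1.9)
= 6.02

6.02


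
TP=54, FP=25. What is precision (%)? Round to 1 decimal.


Precision = TP / (TP + FP) * 100
= 54 / (54 + 25)
= 54 / 79
= 0.6835
= 68.4%

68.4


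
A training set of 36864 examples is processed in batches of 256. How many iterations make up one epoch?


Iterations per epoch = dataset_size / batch_size
= 36864 / 256
= 144

144


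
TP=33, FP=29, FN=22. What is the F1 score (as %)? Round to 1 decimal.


Precision = TP / (TP + FP) = 33 / 62 = 0.5323
Recall = TP / (TP + FN) = 33 / 55 = 0.6
F1 = 2 * P * R / (P + R)
= 2 * 0.5323 * 0.6 / (0.5323 + 0.6)
= 0.6387 / 1.1323
= 0.5641
As percentage: 56.4%

56.4


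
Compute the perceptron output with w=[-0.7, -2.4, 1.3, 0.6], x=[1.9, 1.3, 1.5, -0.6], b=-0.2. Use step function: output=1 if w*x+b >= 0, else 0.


z = w . x + b
= -0.7*1.9 + -2.4*1.3 + 1.3*1.5 + 0.6*-0.6 + -0.2
= -1.33 + -3.12 + 1.95 + -0.36 + -0.2
= -2.86 + -0.2
= -3.06
Since z = -3.06 < 0, output = 0

0


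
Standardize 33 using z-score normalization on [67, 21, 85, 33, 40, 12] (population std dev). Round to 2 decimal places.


Mean = (67 + 21 + 85 + 33 + 40 + 12) / 6 = 43.0
Variance = sum((x_i - mean)^2) / n = 649.0
Std = sqrt(649.0) = 25.4755
Z = (x - mean) / std
= (33 - 43.0) / 25.4755
= -10.0 / 25.4755
= -0.39

-0.39


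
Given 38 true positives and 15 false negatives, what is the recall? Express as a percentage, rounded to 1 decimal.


Recall = TP / (TP + FN) * 100
= 38 / (38 + 15)
= 38 / 53
= 0.717
= 71.7%

71.7


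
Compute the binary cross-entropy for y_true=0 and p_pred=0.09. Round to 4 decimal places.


For y=0: Loss = -log(1-p)
= -log(1 - 0.09)
= -log(0.91)
= -(-0.0943)
= 0.0943

0.0943


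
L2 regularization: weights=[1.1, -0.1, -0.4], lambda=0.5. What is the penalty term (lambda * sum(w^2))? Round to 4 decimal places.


Squaring each weight:
1.1^2 = 1.21
(-0.1)^2 = 0.01
(-0.4)^2 = 0.16
Sum of squares = 1.38
Penalty = 0.5 * 1.38 = 0.6900

0.6900


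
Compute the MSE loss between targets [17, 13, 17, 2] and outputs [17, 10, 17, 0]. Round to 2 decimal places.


Differences: [0, 3, 0, 2]
Squared errors: [0, 9, 0, 4]
Sum of squared errors = 13
MSE = 13 / 4 = 3.25

3.25


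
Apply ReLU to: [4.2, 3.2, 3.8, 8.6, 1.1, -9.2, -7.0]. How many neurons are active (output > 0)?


ReLU(x) = max(0, x) for each element:
ReLU(4.2) = 4.2
ReLU(3.2) = 3.2
ReLU(3.8) = 3.8
ReLU(8.6) = 8.6
ReLU(1.1) = 1.1
ReLU(-9.2) = 0
ReLU(-7.0) = 0
Active neurons (>0): 5

5


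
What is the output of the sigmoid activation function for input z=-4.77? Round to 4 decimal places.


sigmoid(z) = 1 / (1 + exp(-z))
exp(-(-4.77)) = exp(4.77) = 117.9192
1 + 117.9192 = 118.9192
1 / 118.9192 = 0.0084

0.0084


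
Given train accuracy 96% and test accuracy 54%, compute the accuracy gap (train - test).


Gap = train_accuracy - test_accuracy
= 96 - 54
= 42%
This large gap strongly indicates overfitting.

42


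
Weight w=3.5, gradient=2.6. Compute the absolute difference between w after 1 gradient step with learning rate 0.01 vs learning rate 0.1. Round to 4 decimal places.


With lr=0.01: w_new = 3.5 - 0.01 * 2.6 = 3.474
With lr=0.1: w_new = 3.5 - 0.1 * 2.6 = 3.24
Absolute difference = |3.474 - 3.24|
= 0.2340

0.2340


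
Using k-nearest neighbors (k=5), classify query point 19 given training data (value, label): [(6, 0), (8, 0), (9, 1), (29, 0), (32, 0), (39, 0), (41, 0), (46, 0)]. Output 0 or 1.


Distances from query 19:
Point 29 (class 0): distance = 10
Point 9 (class 1): distance = 10
Point 8 (class 0): distance = 11
Point 6 (class 0): distance = 13
Point 32 (class 0): distance = 13
K=5 nearest neighbors: classes = [0, 1, 0, 0, 0]
Votes for class 1: 1 / 5
Majority vote => class 0

0


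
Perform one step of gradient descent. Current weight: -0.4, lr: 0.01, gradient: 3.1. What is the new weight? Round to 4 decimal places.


w_new = w_old - lr * gradient
= -0.4 - 0.01 * 3.1
= -0.4 - (0.031)
= -0.4310

-0.4310


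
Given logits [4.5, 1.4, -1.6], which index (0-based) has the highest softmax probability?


Softmax is a monotonic transformation, so it preserves the argmax.
We need to find the index of the maximum logit.
Index 0: 4.5
Index 1: 1.4
Index 2: -1.6
Maximum logit = 4.5 at index 0

0


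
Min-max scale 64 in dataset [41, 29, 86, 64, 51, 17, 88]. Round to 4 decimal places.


Min = 17, Max = 88
Range = 88 - 17 = 71
Scaled = (x - min) / (max - min)
= (64 - 17) / 71
= 47 / 71
= 0.6620

0.6620


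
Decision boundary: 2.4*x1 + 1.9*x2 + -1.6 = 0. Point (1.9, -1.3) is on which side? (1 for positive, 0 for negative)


Compute 2.4 * 1.9 + 1.9 * -1.3 + -1.6
= 4.56 + -2.47 + -1.6
= 0.49
Since 0.49 >= 0, the point is on the positive side.

1


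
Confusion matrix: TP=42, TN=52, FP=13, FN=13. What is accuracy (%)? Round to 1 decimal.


Accuracy = (TP + TN) / (TP + TN + FP + FN) * 100
= (42 + 52) / (42 + 52 + 13 + 13)
= 94 / 120
= 0.7833
= 78.3%

78.3


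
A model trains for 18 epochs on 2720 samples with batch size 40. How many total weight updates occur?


Iterations per epoch = 2720 / 40 = 68
Total updates = iterations_per_epoch * epochs
= 68 * 18
= 1224

1224


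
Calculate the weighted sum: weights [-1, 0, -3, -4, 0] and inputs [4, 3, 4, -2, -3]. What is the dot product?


Element-wise products:
-1 * 4 = -4
0 * 3 = 0
-3 * 4 = -12
-4 * -2 = 8
0 * -3 = 0
Sum = -4 + 0 + -12 + 8 + 0
= -8

-8


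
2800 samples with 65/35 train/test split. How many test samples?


Train samples = 2800 * 65% = 1820
Test samples = 2800 - 1820
= 980

980


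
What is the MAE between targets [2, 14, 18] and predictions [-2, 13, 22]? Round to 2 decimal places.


Absolute errors: [4, 1, 4]
Sum of absolute errors = 9
MAE = 9 / 3 = 3.00

3.00


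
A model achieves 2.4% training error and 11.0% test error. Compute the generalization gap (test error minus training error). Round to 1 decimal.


Generalization gap = test_error - train_error
= 11.0 - 2.4
= 8.6%
A moderate gap.

8.6


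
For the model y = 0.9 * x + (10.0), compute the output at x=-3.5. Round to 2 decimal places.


y = 0.9 * -3.5 + (10.0)
= -3.15 + (10.0)
= 6.85

6.85


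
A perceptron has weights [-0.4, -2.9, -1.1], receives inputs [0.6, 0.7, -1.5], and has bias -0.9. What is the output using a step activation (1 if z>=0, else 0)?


z = w . x + b
= -0.4*0.6 + -2.9*0.7 + -1.1*-1.5 + -0.9
= -0.24 + -2.03 + 1.65 + -0.9
= -0.62 + -0.9
= -1.52
Since z = -1.52 < 0, output = 0

0


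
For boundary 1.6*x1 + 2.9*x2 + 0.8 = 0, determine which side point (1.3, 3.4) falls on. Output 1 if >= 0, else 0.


Compute 1.6 * 1.3 + 2.9 * 3.4 + 0.8
= 2.08 + 9.86 + 0.8
= 12.74
Since 12.74 >= 0, the point is on the positive side.

1


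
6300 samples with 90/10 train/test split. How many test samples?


Train samples = 6300 * 90% = 5670
Test samples = 6300 - 5670
= 630

630


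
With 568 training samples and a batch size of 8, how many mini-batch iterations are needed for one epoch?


Iterations per epoch = dataset_size / batch_size
= 568 / 8
= 71

71


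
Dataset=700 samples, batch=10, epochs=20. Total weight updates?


Iterations per epoch = 700 / 10 = 70
Total updates = iterations_per_epoch * epochs
= 70 * 20
= 1400

1400


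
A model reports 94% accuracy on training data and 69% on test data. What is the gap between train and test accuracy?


Gap = train_accuracy - test_accuracy
= 94 - 69
= 25%
This large gap strongly indicates overfitting.

25


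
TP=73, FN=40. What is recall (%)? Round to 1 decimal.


Recall = TP / (TP + FN) * 100
= 73 / (73 + 40)
= 73 / 113
= 0.646
= 64.6%

64.6


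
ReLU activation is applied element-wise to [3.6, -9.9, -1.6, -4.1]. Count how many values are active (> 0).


ReLU(x) = max(0, x) for each element:
ReLU(3.6) = 3.6
ReLU(-9.9) = 0
ReLU(-1.6) = 0
ReLU(-4.1) = 0
Active neurons (>0): 1

1


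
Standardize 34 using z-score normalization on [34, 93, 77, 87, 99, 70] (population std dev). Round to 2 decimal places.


Mean = (34 + 93 + 77 + 87 + 99 + 70) / 6 = 76.6667
Variance = sum((x_i - mean)^2) / n = 456.2222
Std = sqrt(456.2222) = 21.3594
Z = (x - mean) / std
= (34 - 76.6667) / 21.3594
= -42.6667 / 21.3594
= -2.00

-2.00


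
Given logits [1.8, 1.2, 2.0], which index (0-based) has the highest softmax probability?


Softmax is a monotonic transformation, so it preserves the argmax.
We need to find the index of the maximum logit.
Index 0: 1.8
Index 1: 1.2
Index 2: 2.0
Maximum logit = 2.0 at index 2

2


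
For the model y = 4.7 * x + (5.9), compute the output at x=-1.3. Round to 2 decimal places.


y = 4.7 * -1.3 + (5.9)
= -6.11 + (5.9)
= -0.21

-0.21


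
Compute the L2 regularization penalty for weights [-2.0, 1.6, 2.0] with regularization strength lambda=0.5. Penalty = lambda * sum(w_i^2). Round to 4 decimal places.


Squaring each weight:
(-2.0)^2 = 4.0
1.6^2 = 2.56
2.0^2 = 4.0
Sum of squares = 10.56
Penalty = 0.5 * 10.56 = 5.2800

5.2800


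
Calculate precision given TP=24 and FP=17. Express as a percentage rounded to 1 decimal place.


Precision = TP / (TP + FP) * 100
= 24 / (24 + 17)
= 24 / 41
= 0.5854
= 58.5%

58.5


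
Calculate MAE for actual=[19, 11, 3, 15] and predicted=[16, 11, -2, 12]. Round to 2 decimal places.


Absolute errors: [3, 0, 5, 3]
Sum of absolute errors = 11
MAE = 11 / 4 = 2.75

2.75


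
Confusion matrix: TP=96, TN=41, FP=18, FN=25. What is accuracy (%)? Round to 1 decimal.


Accuracy = (TP + TN) / (TP + TN + FP + FN) * 100
= (96 + 41) / (96 + 41 + 18 + 25)
= 137 / 180
= 0.7611
= 76.1%

76.1


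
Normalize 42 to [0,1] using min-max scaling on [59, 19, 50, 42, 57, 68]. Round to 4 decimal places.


Min = 19, Max = 68
Range = 68 - 19 = 49
Scaled = (x - min) / (max - min)
= (42 - 19) / 49
= 23 / 49
= 0.4694

0.4694


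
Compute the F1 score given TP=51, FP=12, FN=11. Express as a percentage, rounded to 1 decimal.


Precision = TP / (TP + FP) = 51 / 63 = 0.8095
Recall = TP / (TP + FN) = 51 / 62 = 0.8226
F1 = 2 * P * R / (P + R)
= 2 * 0.8095 * 0.8226 / (0.8095 + 0.8226)
= 1.3318 / 1.6321
= 0.816
As percentage: 81.6%

81.6


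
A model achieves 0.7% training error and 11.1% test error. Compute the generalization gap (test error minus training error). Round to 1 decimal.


Generalization gap = test_error - train_error
= 11.1 - 0.7
= 10.4%
A large gap suggests overfitting.

10.4


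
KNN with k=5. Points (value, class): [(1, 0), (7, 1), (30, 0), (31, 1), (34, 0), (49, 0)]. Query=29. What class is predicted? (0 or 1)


Distances from query 29:
Point 30 (class 0): distance = 1
Point 31 (class 1): distance = 2
Point 34 (class 0): distance = 5
Point 49 (class 0): distance = 20
Point 7 (class 1): distance = 22
K=5 nearest neighbors: classes = [0, 1, 0, 0, 1]
Votes for class 1: 2 / 5
Majority vote => class 0

0


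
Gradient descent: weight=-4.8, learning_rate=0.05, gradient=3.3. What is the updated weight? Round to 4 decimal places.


w_new = w_old - lr * gradient
= -4.8 - 0.05 * 3.3
= -4.8 - (0.165)
= -4.9650

-4.9650


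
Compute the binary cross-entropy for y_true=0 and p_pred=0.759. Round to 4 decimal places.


For y=0: Loss = -log(1-p)
= -log(1 - 0.759)
= -log(0.241)
= -(-1.423)
= 1.4230

1.4230


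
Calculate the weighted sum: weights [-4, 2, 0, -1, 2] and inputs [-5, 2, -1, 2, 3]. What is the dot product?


Element-wise products:
-4 * -5 = 20
2 * 2 = 4
0 * -1 = 0
-1 * 2 = -2
2 * 3 = 6
Sum = 20 + 4 + 0 + -2 + 6
= 28

28


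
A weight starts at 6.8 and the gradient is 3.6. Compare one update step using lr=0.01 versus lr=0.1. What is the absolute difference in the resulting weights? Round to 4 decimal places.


With lr=0.01: w_new = 6.8 - 0.01 * 3.6 = 6.764
With lr=0.1: w_new = 6.8 - 0.1 * 3.6 = 6.44
Absolute difference = |6.764 - 6.44|
= 0.3240

0.3240


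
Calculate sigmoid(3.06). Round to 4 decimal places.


sigmoid(z) = 1 / (1 + exp(-z))
exp(-(3.06)) = exp(-3.06) = 0.0469
1 + 0.0469 = 1.0469
1 / 1.0469 = 0.9552

0.9552


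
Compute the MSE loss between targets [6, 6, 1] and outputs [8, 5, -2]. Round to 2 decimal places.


Differences: [-2, 1, 3]
Squared errors: [4, 1, 9]
Sum of squared errors = 14
MSE = 14 / 3 = 4.67

4.67


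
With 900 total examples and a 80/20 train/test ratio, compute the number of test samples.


Train samples = 900 * 80% = 720
Test samples = 900 - 720
= 180

180


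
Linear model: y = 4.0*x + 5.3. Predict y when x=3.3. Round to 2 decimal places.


y = 4.0 * 3.3 + (5.3)
= 13.2 + (5.3)
= 18.50

18.50


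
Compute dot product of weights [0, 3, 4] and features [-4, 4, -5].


Element-wise products:
0 * -4 = 0
3 * 4 = 12
4 * -5 = -20
Sum = 0 + 12 + -20
= -8

-8


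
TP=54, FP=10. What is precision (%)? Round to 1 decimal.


Precision = TP / (TP + FP) * 100
= 54 / (54 + 10)
= 54 / 64
= 0.8438
= 84.4%

84.4


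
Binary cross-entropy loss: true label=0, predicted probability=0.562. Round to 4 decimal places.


For y=0: Loss = -log(1-p)
= -log(1 - 0.562)
= -log(0.438)
= -(-0.8255)
= 0.8255

0.8255


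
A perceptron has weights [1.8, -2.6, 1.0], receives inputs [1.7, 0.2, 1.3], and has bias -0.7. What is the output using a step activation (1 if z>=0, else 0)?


z = w . x + b
= 1.8*1.7 + -2.6*0.2 + 1.0*1.3 + -0.7
= 3.06 + -0.52 + 1.3 + -0.7
= 3.84 + -0.7
= 3.14
Since z = 3.14 >= 0, output = 1

1


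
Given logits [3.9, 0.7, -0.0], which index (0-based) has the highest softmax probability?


Softmax is a monotonic transformation, so it preserves the argmax.
We need to find the index of the maximum logit.
Index 0: 3.9
Index 1: 0.7
Index 2: -0.0
Maximum logit = 3.9 at index 0

0


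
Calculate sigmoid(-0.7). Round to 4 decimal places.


sigmoid(z) = 1 / (1 + exp(-z))
exp(-(-0.7)) = exp(0.7) = 2.0138
1 + 2.0138 = 3.0138
1 / 3.0138 = 0.3318

0.3318


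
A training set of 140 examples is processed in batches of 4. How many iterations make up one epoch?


Iterations per epoch = dataset_size / batch_size
= 140 / 4
= 35

35


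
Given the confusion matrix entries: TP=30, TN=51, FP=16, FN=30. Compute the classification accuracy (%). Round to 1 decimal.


Accuracy = (TP + TN) / (TP + TN + FP + FN) * 100
= (30 + 51) / (30 + 51 + 16 + 30)
= 81 / 127
= 0.6378
= 63.8%

63.8


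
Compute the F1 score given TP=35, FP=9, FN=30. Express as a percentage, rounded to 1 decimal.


Precision = TP / (TP + FP) = 35 / 44 = 0.7955
Recall = TP / (TP + FN) = 35 / 65 = 0.5385
F1 = 2 * P * R / (P + R)
= 2 * 0.7955 * 0.5385 / (0.7955 + 0.5385)
= 0.8566 / 1.3339
= 0.6422
As percentage: 64.2%

64.2


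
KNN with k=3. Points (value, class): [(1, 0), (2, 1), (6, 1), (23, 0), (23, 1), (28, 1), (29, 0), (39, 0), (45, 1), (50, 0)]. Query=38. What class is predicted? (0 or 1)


Distances from query 38:
Point 39 (class 0): distance = 1
Point 45 (class 1): distance = 7
Point 29 (class 0): distance = 9
K=3 nearest neighbors: classes = [0, 1, 0]
Votes for class 1: 1 / 3
Majority vote => class 0

0


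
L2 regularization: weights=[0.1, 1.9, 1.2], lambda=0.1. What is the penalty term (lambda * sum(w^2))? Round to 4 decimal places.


Squaring each weight:
0.1^2 = 0.01
1.9^2 = 3.61
1.2^2 = 1.44
Sum of squares = 5.06
Penalty = 0.1 * 5.06 = 0.5060

0.5060


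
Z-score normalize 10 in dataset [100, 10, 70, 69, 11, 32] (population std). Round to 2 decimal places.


Mean = (100 + 10 + 70 + 69 + 11 + 32) / 6 = 48.6667
Variance = sum((x_i - mean)^2) / n = 1115.8889
Std = sqrt(1115.8889) = 33.4049
Z = (x - mean) / std
= (10 - 48.6667) / 33.4049
= -38.6667 / 33.4049
= -1.16

-1.16


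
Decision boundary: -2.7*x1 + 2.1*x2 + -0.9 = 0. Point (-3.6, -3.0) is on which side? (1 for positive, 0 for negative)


Compute -2.7 * -3.6 + 2.1 * -3.0 + -0.9
= 9.72 + -6.3 + -0.9
= 2.52
Since 2.52 >= 0, the point is on the positive side.

1


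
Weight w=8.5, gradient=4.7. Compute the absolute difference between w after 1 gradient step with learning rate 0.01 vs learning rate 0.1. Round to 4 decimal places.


With lr=0.01: w_new = 8.5 - 0.01 * 4.7 = 8.453
With lr=0.1: w_new = 8.5 - 0.1 * 4.7 = 8.03
Absolute difference = |8.453 - 8.03|
= 0.4230

0.4230


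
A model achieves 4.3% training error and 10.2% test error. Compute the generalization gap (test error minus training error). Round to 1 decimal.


Generalization gap = test_error - train_error
= 10.2 - 4.3
= 5.9%
A moderate gap.

5.9


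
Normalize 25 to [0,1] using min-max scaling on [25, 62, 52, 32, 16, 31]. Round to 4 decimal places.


Min = 16, Max = 62
Range = 62 - 16 = 46
Scaled = (x - min) / (max - min)
= (25 - 16) / 46
= 9 / 46
= 0.1957

0.1957


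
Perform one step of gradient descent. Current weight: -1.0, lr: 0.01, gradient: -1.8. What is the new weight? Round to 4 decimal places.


w_new = w_old - lr * gradient
= -1.0 - 0.01 * -1.8
= -1.0 - (-0.018)
= -0.9820

-0.9820


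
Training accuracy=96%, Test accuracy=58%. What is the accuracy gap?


Gap = train_accuracy - test_accuracy
= 96 - 58
= 38%
This large gap strongly indicates overfitting.

38


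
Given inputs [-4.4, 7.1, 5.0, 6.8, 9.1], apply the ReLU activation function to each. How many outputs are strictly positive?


ReLU(x) = max(0, x) for each element:
ReLU(-4.4) = 0
ReLU(7.1) = 7.1
ReLU(5.0) = 5.0
ReLU(6.8) = 6.8
ReLU(9.1) = 9.1
Active neurons (>0): 4

4


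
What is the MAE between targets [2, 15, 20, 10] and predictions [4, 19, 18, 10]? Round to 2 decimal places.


Absolute errors: [2, 4, 2, 0]
Sum of absolute errors = 8
MAE = 8 / 4 = 2.00

2.00


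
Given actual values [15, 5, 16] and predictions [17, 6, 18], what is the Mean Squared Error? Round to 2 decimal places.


Differences: [-2, -1, -2]
Squared errors: [4, 1, 4]
Sum of squared errors = 9
MSE = 9 / 3 = 3.00

3.00


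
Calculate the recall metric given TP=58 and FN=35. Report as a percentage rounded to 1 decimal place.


Recall = TP / (TP + FN) * 100
= 58 / (58 + 35)
= 58 / 93
= 0.6237
= 62.4%

62.4


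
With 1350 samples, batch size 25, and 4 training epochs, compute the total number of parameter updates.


Iterations per epoch = 1350 / 25 = 54
Total updates = iterations_per_epoch * epochs
= 54 * 4
= 216

216


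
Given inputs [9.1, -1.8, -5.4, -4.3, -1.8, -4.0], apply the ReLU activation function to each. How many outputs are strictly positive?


ReLU(x) = max(0, x) for each element:
ReLU(9.1) = 9.1
ReLU(-1.8) = 0
ReLU(-5.4) = 0
ReLU(-4.3) = 0
ReLU(-1.8) = 0
ReLU(-4.0) = 0
Active neurons (>0): 1

1


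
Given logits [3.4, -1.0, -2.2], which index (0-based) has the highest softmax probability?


Softmax is a monotonic transformation, so it preserves the argmax.
We need to find the index of the maximum logit.
Index 0: 3.4
Index 1: -1.0
Index 2: -2.2
Maximum logit = 3.4 at index 0

0


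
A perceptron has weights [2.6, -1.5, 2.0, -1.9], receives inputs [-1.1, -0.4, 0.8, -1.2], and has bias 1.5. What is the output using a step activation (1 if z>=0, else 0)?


z = w . x + b
= 2.6*-1.1 + -1.5*-0.4 + 2.0*0.8 + -1.9*-1.2 + 1.5
= -2.86 + 0.6 + 1.6 + 2.28 + 1.5
= 1.62 + 1.5
= 3.12
Since z = 3.12 >= 0, output = 1

1


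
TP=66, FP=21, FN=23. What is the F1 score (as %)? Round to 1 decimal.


Precision = TP / (TP + FP) = 66 / 87 = 0.7586
Recall = TP / (TP + FN) = 66 / 89 = 0.7416
F1 = 2 * P * R / (P + R)
= 2 * 0.7586 * 0.7416 / (0.7586 + 0.7416)
= 1.1251 / 1.5002
= 0.75
As percentage: 75.0%

75.0


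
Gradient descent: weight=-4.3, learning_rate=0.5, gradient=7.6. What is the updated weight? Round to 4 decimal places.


w_new = w_old - lr * gradient
= -4.3 - 0.5 * 7.6
= -4.3 - (3.8)
= -8.1000

-8.1000


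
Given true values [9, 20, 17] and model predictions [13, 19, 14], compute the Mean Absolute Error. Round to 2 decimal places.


Absolute errors: [4, 1, 3]
Sum of absolute errors = 8
MAE = 8 / 3 = 2.67

2.67


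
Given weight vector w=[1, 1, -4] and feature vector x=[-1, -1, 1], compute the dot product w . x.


Element-wise products:
1 * -1 = -1
1 * -1 = -1
-4 * 1 = -4
Sum = -1 + -1 + -4
= -6

-6


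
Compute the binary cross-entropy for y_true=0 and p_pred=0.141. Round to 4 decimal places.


For y=0: Loss = -log(1-p)
= -log(1 - 0.141)
= -log(0.859)
= -(-0.152)
= 0.1520

0.1520


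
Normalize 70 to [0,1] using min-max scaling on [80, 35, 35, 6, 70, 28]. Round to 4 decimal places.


Min = 6, Max = 80
Range = 80 - 6 = 74
Scaled = (x - min) / (max - min)
= (70 - 6) / 74
= 64 / 74
= 0.8649

0.8649


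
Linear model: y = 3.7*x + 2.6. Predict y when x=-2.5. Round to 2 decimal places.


y = 3.7 * -2.5 + (2.6)
= -9.25 + (2.6)
= -6.65

-6.65


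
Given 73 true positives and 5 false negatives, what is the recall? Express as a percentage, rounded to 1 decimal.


Recall = TP / (TP + FN) * 100
= 73 / (73 + 5)
= 73 / 78
= 0.9359
= 93.6%

93.6


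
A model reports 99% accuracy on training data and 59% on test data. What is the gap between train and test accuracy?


Gap = train_accuracy - test_accuracy
= 99 - 59
= 40%
This large gap strongly indicates overfitting.

40


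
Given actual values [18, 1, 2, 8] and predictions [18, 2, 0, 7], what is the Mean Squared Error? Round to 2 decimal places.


Differences: [0, -1, 2, 1]
Squared errors: [0, 1, 4, 1]
Sum of squared errors = 6
MSE = 6 / 4 = 1.50

1.50


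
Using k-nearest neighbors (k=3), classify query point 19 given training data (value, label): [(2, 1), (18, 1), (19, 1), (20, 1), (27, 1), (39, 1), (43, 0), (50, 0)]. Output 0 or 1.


Distances from query 19:
Point 19 (class 1): distance = 0
Point 18 (class 1): distance = 1
Point 20 (class 1): distance = 1
K=3 nearest neighbors: classes = [1, 1, 1]
Votes for class 1: 3 / 3
Majority vote => class 1

1


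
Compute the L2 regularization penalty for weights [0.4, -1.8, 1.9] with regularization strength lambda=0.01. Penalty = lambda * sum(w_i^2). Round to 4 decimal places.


Squaring each weight:
0.4^2 = 0.16
(-1.8)^2 = 3.24
1.9^2 = 3.61
Sum of squares = 7.01
Penalty = 0.01 * 7.01 = 0.0701

0.0701


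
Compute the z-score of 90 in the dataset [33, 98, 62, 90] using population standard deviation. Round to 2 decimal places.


Mean = (33 + 98 + 62 + 90) / 4 = 70.75
Variance = sum((x_i - mean)^2) / n = 653.6875
Std = sqrt(653.6875) = 25.5673
Z = (x - mean) / std
= (90 - 70.75) / 25.5673
= 19.25 / 25.5673
= 0.75

0.75


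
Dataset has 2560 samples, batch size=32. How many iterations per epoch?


Iterations per epoch = dataset_size / batch_size
= 2560 / 32
= 80

80


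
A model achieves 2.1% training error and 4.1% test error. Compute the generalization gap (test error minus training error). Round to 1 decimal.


Generalization gap = test_error - train_error
= 4.1 - 2.1
= 2.0%
A moderate gap.

2.0


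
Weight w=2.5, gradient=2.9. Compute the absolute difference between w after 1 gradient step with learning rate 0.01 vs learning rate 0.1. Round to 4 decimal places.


With lr=0.01: w_new = 2.5 - 0.01 * 2.9 = 2.471
With lr=0.1: w_new = 2.5 - 0.1 * 2.9 = 2.21
Absolute difference = |2.471 - 2.21|
= 0.2610

0.2610


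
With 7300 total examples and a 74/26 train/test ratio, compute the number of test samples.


Train samples = 7300 * 74% = 5402
Test samples = 7300 - 5402
= 1898

1898


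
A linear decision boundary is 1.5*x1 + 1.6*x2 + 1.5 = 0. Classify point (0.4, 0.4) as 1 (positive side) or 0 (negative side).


Compute 1.5 * 0.4 + 1.6 * 0.4 + 1.5
= 0.6 + 0.64 + 1.5
= 2.74
Since 2.74 >= 0, the point is on the positive side.

1


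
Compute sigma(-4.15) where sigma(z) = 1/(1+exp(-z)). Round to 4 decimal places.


sigmoid(z) = 1 / (1 + exp(-z))
exp(-(-4.15)) = exp(4.15) = 63.434
1 + 63.434 = 64.434
1 / 64.434 = 0.0155

0.0155


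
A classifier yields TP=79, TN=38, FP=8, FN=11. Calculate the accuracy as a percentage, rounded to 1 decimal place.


Accuracy = (TP + TN) / (TP + TN + FP + FN) * 100
= (79 + 38) / (79 + 38 + 8 + 11)
= 117 / 136
= 0.8603
= 86.0%

86.0


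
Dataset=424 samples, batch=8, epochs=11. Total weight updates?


Iterations per epoch = 424 / 8 = 53
Total updates = iterations_per_epoch * epochs
= 53 * 11
= 583

583


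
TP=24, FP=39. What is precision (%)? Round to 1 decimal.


Precision = TP / (TP + FP) * 100
= 24 / (24 + 39)
= 24 / 63
= 0.381
= 38.1%

38.1


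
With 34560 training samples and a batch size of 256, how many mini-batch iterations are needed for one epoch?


Iterations per epoch = dataset_size / batch_size
= 34560 / 256
= 135

135


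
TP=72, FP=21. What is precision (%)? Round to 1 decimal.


Precision = TP / (TP + FP) * 100
= 72 / (72 + 21)
= 72 / 93
= 0.7742
= 77.4%

77.4


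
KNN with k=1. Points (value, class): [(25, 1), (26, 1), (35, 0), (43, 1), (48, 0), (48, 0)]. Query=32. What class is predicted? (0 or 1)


Distances from query 32:
Point 35 (class 0): distance = 3
K=1 nearest neighbors: classes = [0]
Votes for class 1: 0 / 1
Majority vote => class 0

0


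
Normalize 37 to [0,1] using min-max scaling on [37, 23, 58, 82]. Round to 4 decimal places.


Min = 23, Max = 82
Range = 82 - 23 = 59
Scaled = (x - min) / (max - min)
= (37 - 23) / 59
= 14 / 59
= 0.2373

0.2373


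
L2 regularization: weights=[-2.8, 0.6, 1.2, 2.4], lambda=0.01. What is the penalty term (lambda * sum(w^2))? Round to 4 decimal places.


Squaring each weight:
(-2.8)^2 = 7.84
0.6^2 = 0.36
1.2^2 = 1.44
2.4^2 = 5.76
Sum of squares = 15.4
Penalty = 0.01 * 15.4 = 0.1540

0.1540


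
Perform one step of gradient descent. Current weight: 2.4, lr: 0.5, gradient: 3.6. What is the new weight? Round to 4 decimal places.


w_new = w_old - lr * gradient
= 2.4 - 0.5 * 3.6
= 2.4 - (1.8)
= 0.6000

0.6000


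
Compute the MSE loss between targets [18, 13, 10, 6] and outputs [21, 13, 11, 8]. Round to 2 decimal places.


Differences: [-3, 0, -1, -2]
Squared errors: [9, 0, 1, 4]
Sum of squared errors = 14
MSE = 14 / 4 = 3.50

3.50


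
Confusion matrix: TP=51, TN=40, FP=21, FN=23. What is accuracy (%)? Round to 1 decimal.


Accuracy = (TP + TN) / (TP + TN + FP + FN) * 100
= (51 + 40) / (51 + 40 + 21 + 23)
= 91 / 135
= 0.6741
= 67.4%

67.4


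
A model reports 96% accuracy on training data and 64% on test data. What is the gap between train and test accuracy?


Gap = train_accuracy - test_accuracy
= 96 - 64
= 32%
This large gap strongly indicates overfitting.

32


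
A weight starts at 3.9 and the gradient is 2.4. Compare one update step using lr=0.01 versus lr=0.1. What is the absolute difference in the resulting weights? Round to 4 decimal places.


With lr=0.01: w_new = 3.9 - 0.01 * 2.4 = 3.876
With lr=0.1: w_new = 3.9 - 0.1 * 2.4 = 3.66
Absolute difference = |3.876 - 3.66|
= 0.2160

0.2160


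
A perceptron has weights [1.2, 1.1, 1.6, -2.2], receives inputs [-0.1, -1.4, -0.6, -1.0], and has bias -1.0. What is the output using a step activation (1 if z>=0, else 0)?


z = w . x + b
= 1.2*-0.1 + 1.1*-1.4 + 1.6*-0.6 + -2.2*-1.0 + -1.0
= -0.12 + -1.54 + -0.96 + 2.2 + -1.0
= -0.42 + -1.0
= -1.42
Since z = -1.42 < 0, output = 0

0
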